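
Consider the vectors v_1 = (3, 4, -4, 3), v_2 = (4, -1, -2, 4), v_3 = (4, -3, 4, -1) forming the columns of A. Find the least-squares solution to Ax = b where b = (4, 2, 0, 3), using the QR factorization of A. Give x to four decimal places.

v_1 = (3, 4, -4, 3); ‖v_1‖ = 7.0711, so e_1 = (0.4243, 0.5657, -0.5657, 0.4243).
e_1·v_2 = 0.4243·4 + 0.5657·(-1) + (-0.5657)·(-2) + 0.4243·4 = 3.9598.
u_2 = v_2 − 3.9598·e_1 = (2.3200, -3.2400, 0.2400, 2.3200).
‖u_2‖ = 4.6174, so e_2 = (0.5025, -0.7017, 0.0520, 0.5025).
e_1·v_3 = 0.4243·4 + 0.5657·(-3) + (-0.5657)·4 + 0.4243·(-1) = -2.6870; e_2·v_3 = 0.5025·4 + (-0.7017)·(-3) + 0.0520·4 + 0.5025·(-1) = 3.8204.
u_3 = v_3 + 2.6870·e_1 − 3.8204·e_2 = (3.2205, 1.2008, 2.2814, -1.7795).
‖u_3‖ = 4.4928, so e_3 = (0.7168, 0.2673, 0.5078, -0.3961).
Qᵀb = (4.1012, 2.1138, 2.2135).
Back-substitute: x_3 = 2.2135/4.4928 = 0.4927.
x_2 = (2.1138 − 3.8204·0.4927)/4.6174 = 0.0501.
x_1 = (4.1012 − 3.9598·0.0501 + 2.6870·0.4927)/7.0711 = 0.7391.

x = (0.7391, 0.0501, 0.4927)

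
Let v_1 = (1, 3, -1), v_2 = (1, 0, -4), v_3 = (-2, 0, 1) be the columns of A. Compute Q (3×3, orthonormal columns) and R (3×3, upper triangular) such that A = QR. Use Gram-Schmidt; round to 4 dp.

v_1 = (1, 3, -1); ‖v_1‖ = 3.3166, so q_1 = (0.3015, 0.9045, -0.3015).
q_1·v_2 = 0.3015·1 + 0.9045·0 + (-0.3015)·(-4) = 1.5076.
u_2 = v_2 − 1.5076·q_1 = (0.5455, -1.3636, -3.5455).
‖u_2‖ = 3.8376, so q_2 = (0.1421, -0.3553, -0.9239).
q_1·v_3 = 0.3015·(-2) + 0.9045·0 + (-0.3015)·1 = -0.9045; q_2·v_3 = 0.1421·(-2) + (-0.3553)·0 + (-0.9239)·1 = -1.2081.
u_3 = v_3 + 0.9045·q_1 + 1.2081·q_2 = (-1.5556, 0.3889, -0.3889).
‖u_3‖ = 1.6499, so q_3 = (-0.9428, 0.2357, -0.2357).

Q = [[0.3015, 0.1421, -0.9428], [0.9045, -0.3553, 0.2357], [-0.3015, -0.9239, -0.2357]], R = [[3.3166, 1.5076, -0.9045], [0.0000, 3.8376, -1.2081], [0.0000, 0.0000, 1.6499]]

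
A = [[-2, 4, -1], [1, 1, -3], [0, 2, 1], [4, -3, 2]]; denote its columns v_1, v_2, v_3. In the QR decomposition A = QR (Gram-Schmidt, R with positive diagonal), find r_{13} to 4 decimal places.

r_{13} = 1.5275

e_1 = v_1/‖v_1‖ = (-2, 1, 0, 4)/4.5826 = (-0.4364, 0.2182, 0.0000, 0.8729).
r_{13} = e_1·v_3 = 1.5275.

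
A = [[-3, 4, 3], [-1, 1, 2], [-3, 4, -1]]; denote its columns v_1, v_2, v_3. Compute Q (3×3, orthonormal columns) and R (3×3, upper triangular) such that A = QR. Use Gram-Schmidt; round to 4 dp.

v_1 = (-3, -1, -3); ‖v_1‖ = 4.3589, so q_1 = (-0.6882, -0.2294, -0.6882).
q_1·v_2 = (-0.6882)·4 + (-0.2294)·1 + (-0.6882)·4 = -5.7354.
u_2 = v_2 + 5.7354·q_1 = (0.0526, -0.3158, 0.0526).
‖u_2‖ = 0.3244, so q_2 = (0.1622, -0.9733, 0.1622).
q_1·v_3 = (-0.6882)·3 + (-0.2294)·2 + (-0.6882)·(-1) = -1.8353; q_2·v_3 = 0.1622·3 + (-0.9733)·2 + 0.1622·(-1) = -1.6222.
u_3 = v_3 + 1.8353·q_1 + 1.6222·q_2 = (2.0000, 0.0000, -2.0000).
‖u_3‖ = 2.8284, so q_3 = (0.7071, 0.0000, -0.7071).

Q = [[-0.6882, 0.1622, 0.7071], [-0.2294, -0.9733, 0.0000], [-0.6882, 0.1622, -0.7071]], R = [[4.3589, -5.7354, -1.8353], [0.0000, 0.3244, -1.6222], [0.0000, 0.0000, 2.8284]]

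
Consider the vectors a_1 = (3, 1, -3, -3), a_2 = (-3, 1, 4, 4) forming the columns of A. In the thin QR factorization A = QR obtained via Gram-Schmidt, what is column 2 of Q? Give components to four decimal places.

q_1 = a_1/‖a_1‖ = (3, 1, -3, -3)/5.2915 = (0.5669, 0.1890, -0.5669, -0.5669).
r_{12} = q_1·a_2 = -6.0474.
u_2 = a_2 + 6.0474·q_1 = (0.4286, 2.1429, 0.5714, 0.5714).
‖u_2‖ = 2.3299, so q_2 = (0.1839, 0.9197, 0.2453, 0.2453).

q_2 = (0.1839, 0.9197, 0.2453, 0.2453)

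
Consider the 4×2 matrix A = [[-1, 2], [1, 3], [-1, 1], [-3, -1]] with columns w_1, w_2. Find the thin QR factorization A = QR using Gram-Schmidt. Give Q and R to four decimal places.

Q = [[-0.2887, 0.5960], [0.2887, 0.7285], [-0.2887, 0.3311], [-0.8660, -0.0662]], R = [[3.4641, 0.8660], [0.0000, 3.7749]]

w_1 = (-1, 1, -1, -3); ‖w_1‖ = 3.4641, so q_1 = (-0.2887, 0.2887, -0.2887, -0.8660).
q_1·w_2 = (-0.2887)·2 + 0.2887·3 + (-0.2887)·1 + (-0.8660)·(-1) = 0.8660.
u_2 = w_2 − 0.8660·q_1 = (2.2500, 2.7500, 1.2500, -0.2500).
‖u_2‖ = 3.7749, so q_2 = (0.5960, 0.7285, 0.3311, -0.0662).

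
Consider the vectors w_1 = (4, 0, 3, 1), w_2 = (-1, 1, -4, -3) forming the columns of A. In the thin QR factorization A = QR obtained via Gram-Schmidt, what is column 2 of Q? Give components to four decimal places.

w_1 = (4, 0, 3, 1); ‖w_1‖ = 5.0990, so q_1 = (0.7845, 0.0000, 0.5883, 0.1961).
q_1·w_2 = 0.7845·(-1) + 0.0000·1 + 0.5883·(-4) + 0.1961·(-3) = -3.7262.
u_2 = w_2 + 3.7262·q_1 = (1.9231, 1.0000, -1.8077, -2.2692).
‖u_2‖ = 3.6215, so q_2 = (0.5310, 0.2761, -0.4992, -0.6266).

q_2 = (0.5310, 0.2761, -0.4992, -0.6266)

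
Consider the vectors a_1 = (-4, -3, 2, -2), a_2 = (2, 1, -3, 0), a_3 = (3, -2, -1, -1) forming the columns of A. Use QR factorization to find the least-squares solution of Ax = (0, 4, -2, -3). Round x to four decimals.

x = (0.3286, 1.4968, -0.7671)

a_1 = (-4, -3, 2, -2); ‖a_1‖ = 5.7446, so e_1 = (-0.6963, -0.5222, 0.3482, -0.3482).
e_1·a_2 = (-0.6963)·2 + (-0.5222)·1 + 0.3482·(-3) + (-0.3482)·0 = -2.9593.
u_2 = a_2 + 2.9593·e_1 = (-0.0606, -0.5455, -1.9697, -1.0303).
‖u_2‖ = 2.2896, so e_2 = (-0.0265, -0.2382, -0.8603, -0.4500).
e_1·a_3 = (-0.6963)·3 + (-0.5222)·(-2) + 0.3482·(-1) + (-0.3482)·(-1) = -1.0445; e_2·a_3 = (-0.0265)·3 + (-0.2382)·(-2) + (-0.8603)·(-1) + (-0.4500)·(-1) = 1.7073.
u_3 = a_3 + 1.0445·e_1 − 1.7073·e_2 = (2.3179, -2.1387, 0.8324, -0.5954).
‖u_3‖ = 3.3158, so e_3 = (0.6991, -0.6450, 0.2510, -0.1796).
Qᵀb = (-1.7408, 2.1176, -2.5435).
Back-substitute: x_3 = -2.5435/3.3158 = -0.7671.
x_2 = (2.1176 − 1.7073·(-0.7671))/2.2896 = 1.4968.
x_1 = (-1.7408 + 2.9593·1.4968 + 1.0445·(-0.7671))/5.7446 = 0.3286.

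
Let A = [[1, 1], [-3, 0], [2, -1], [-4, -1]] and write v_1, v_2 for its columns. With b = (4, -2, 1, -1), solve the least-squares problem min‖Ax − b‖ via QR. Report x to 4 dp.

e_1 = v_1/‖v_1‖ = (1, -3, 2, -4)/5.4772 = (0.1826, -0.5477, 0.3651, -0.7303).
r_{12} = e_1·v_2 = 0.5477.
u_2 = v_2 − 0.5477·e_1 = (0.9000, 0.3000, -1.2000, -0.6000).
‖u_2‖ = 1.6432, so e_2 = (0.5477, 0.1826, -0.7303, -0.3651).
Qᵀb = (2.9212, 1.4606).
Back-substitute: x_2 = 1.4606/1.6432 = 0.8889.
x_1 = (2.9212 − 0.5477·0.8889)/5.4772 = 0.4444.

x = (0.4444, 0.8889)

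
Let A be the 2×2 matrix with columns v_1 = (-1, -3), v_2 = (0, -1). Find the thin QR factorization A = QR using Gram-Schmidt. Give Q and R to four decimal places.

v_1 = (-1, -3); ‖v_1‖ = 3.1623, so e_1 = (-0.3162, -0.9487).
e_1·v_2 = (-0.3162)·0 + (-0.9487)·(-1) = 0.9487.
u_2 = v_2 − 0.9487·e_1 = (0.3000, -0.1000).
‖u_2‖ = 0.3162, so e_2 = (0.9487, -0.3162).

Q = [[-0.3162, 0.9487], [-0.9487, -0.3162]], R = [[3.1623, 0.9487], [0.0000, 0.3162]]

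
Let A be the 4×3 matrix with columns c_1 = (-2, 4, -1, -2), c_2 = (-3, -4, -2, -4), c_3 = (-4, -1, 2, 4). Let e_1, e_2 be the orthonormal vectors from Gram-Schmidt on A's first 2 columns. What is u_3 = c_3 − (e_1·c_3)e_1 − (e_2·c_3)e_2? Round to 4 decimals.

c_1 = (-2, 4, -1, -2); ‖c_1‖ = 5.0000, so e_1 = (-0.4000, 0.8000, -0.2000, -0.4000).
e_1·c_2 = (-0.4000)·(-3) + 0.8000·(-4) + (-0.2000)·(-2) + (-0.4000)·(-4) = 0.0000.
u_2 = c_2 + 0.0000·e_1 = (-3.0000, -4.0000, -2.0000, -4.0000).
‖u_2‖ = 6.7082, so e_2 = (-0.4472, -0.5963, -0.2981, -0.5963).
e_1·c_3 = (-0.4000)·(-4) + 0.8000·(-1) + (-0.2000)·2 + (-0.4000)·4 = -1.2000; e_2·c_3 = (-0.4472)·(-4) + (-0.5963)·(-1) + (-0.2981)·2 + (-0.5963)·4 = -0.5963.
u_3 = c_3 + 1.2000·e_1 + 0.5963·e_2 = (-4.7467, -0.3956, 1.5822, 3.1644).

u_3 = (-4.7467, -0.3956, 1.5822, 3.1644)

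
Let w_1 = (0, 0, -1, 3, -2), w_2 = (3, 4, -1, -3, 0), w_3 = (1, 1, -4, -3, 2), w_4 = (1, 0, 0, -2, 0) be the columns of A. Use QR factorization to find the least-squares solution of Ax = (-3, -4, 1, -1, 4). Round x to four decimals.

q_1 = w_1/‖w_1‖ = (0, 0, -1, 3, -2)/3.7417 = (0.0000, 0.0000, -0.2673, 0.8018, -0.5345).
r_{12} = q_1·w_2 = -2.1381.
u_2 = w_2 + 2.1381·q_1 = (3.0000, 4.0000, -1.5714, -1.2857, -1.1429).
‖u_2‖ = 5.5162, so q_2 = (0.5439, 0.7251, -0.2849, -0.2331, -0.2072).
r_{13} = q_1·w_3 = -2.4054; r_{23} = q_2·w_3 = 2.6934.
u_3 = w_3 + 2.4054·q_1 − 2.6934·q_2 = (-0.4648, -0.9531, -3.8756, -0.4437, 1.2723).
‖u_3‖ = 4.2379, so q_3 = (-0.1097, -0.2249, -0.9145, -0.1047, 0.3002).
r_{14} = q_1·w_4 = -1.6036; r_{24} = q_2·w_4 = 1.0100; r_{34} = q_3·w_4 = 0.0997.
u_4 = w_4 + 1.6036·q_1 − 1.0100·q_2 − 0.0997·q_3 = (0.4616, -0.7100, -0.0497, -0.4684, -0.6778).
‖u_4‖ = 1.1826, so q_4 = (0.3904, -0.6004, -0.0420, -0.3961, -0.5732).
Qᵀb = (-3.2071, -5.4126, 1.6196, -0.7082).
Back-substitute: x_4 = -0.7082/1.1826 = -0.5989.
x_3 = (1.6196 − 0.0997·(-0.5989))/4.2379 = 0.3963.
x_2 = (-5.4126 − 2.6934·0.3963 − 1.0100·(-0.5989))/5.5162 = -1.0650.
x_1 = (-3.2071 + 2.1381·(-1.0650) + 2.4054·0.3963 + 1.6036·(-0.5989))/3.7417 = -1.4677.

x = (-1.4677, -1.0650, 0.3963, -0.5989)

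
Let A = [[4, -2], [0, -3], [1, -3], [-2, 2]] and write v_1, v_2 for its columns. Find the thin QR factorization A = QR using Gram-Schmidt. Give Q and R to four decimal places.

e_1 = v_1/‖v_1‖ = (4, 0, 1, -2)/4.5826 = (0.8729, 0.0000, 0.2182, -0.4364).
r_{12} = e_1·v_2 = -3.2733.
u_2 = v_2 + 3.2733·e_1 = (0.8571, -3.0000, -2.2857, 0.5714).
‖u_2‖ = 3.9097, so e_2 = (0.2192, -0.7673, -0.5846, 0.1462).

Q = [[0.8729, 0.2192], [0.0000, -0.7673], [0.2182, -0.5846], [-0.4364, 0.1462]], R = [[4.5826, -3.2733], [0.0000, 3.9097]]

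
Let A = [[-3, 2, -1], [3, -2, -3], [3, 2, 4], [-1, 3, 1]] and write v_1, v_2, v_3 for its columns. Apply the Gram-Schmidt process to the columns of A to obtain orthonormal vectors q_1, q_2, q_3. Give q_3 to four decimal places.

q_3 = (-0.4288, -0.7841, 0.2261, -0.3876)

q_1 = v_1/‖v_1‖ = (-3, 3, 3, -1)/5.2915 = (-0.5669, 0.5669, 0.5669, -0.1890).
r_{12} = q_1·v_2 = -1.7008.
u_2 = v_2 + 1.7008·q_1 = (1.0357, -1.0357, 2.9643, 2.6786).
‖u_2‖ = 4.2552, so q_2 = (0.2434, -0.2434, 0.6966, 0.6295).
r_{13} = q_1·v_3 = 0.9449; r_{23} = q_2·v_3 = 3.9027.
u_3 = v_3 − 0.9449·q_1 − 3.9027·q_2 = (-1.4142, -2.5858, 0.7456, -1.2781).
‖u_3‖ = 3.2978, so q_3 = (-0.4288, -0.7841, 0.2261, -0.3876).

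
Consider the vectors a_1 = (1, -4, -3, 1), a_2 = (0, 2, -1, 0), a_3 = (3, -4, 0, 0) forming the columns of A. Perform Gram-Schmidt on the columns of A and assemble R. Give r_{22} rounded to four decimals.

r_{22} = 2.0184

q_1 = a_1/‖a_1‖ = (1, -4, -3, 1)/5.1962 = (0.1925, -0.7698, -0.5774, 0.1925).
r_{12} = q_1·a_2 = -0.9623.
u_2 = a_2 + 0.9623·q_1 = (0.1852, 1.2593, -1.5556, 0.1852).
r_{22} = ‖u_2‖ = 2.0184.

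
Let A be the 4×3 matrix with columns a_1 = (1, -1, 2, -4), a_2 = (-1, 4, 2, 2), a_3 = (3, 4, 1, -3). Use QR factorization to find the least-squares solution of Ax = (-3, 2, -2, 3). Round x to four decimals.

x = (-0.7451, 0.3037, -0.1442)

a_1 = (1, -1, 2, -4); ‖a_1‖ = 4.6904, so e_1 = (0.2132, -0.2132, 0.4264, -0.8528).
e_1·a_2 = 0.2132·(-1) + (-0.2132)·4 + 0.4264·2 + (-0.8528)·2 = -1.9188.
u_2 = a_2 + 1.9188·e_1 = (-0.5909, 3.5909, 2.8182, 0.3636).
‖u_2‖ = 4.6172, so e_2 = (-0.1280, 0.7777, 0.6104, 0.0788).
e_1·a_3 = 0.2132·3 + (-0.2132)·4 + 0.4264·1 + (-0.8528)·(-3) = 2.7716; e_2·a_3 = (-0.1280)·3 + 0.7777·4 + 0.6104·1 + 0.0788·(-3) = 3.1011.
u_3 = a_3 − 2.7716·e_1 − 3.1011·e_2 = (2.8060, 2.1791, -2.0746, -0.8806).
‖u_3‖ = 4.2073, so e_3 = (0.6669, 0.5179, -0.4931, -0.2093).
Qᵀb = (-4.4772, 0.9549, -0.6066).
Back-substitute: x_3 = -0.6066/4.2073 = -0.1442.
x_2 = (0.9549 − 3.1011·(-0.1442))/4.6172 = 0.3037.
x_1 = (-4.4772 + 1.9188·0.3037 − 2.7716·(-0.1442))/4.6904 = -0.7451.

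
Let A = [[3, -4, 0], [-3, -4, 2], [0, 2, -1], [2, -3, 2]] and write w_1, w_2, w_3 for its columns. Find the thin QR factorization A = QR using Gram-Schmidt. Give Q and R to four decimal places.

Q = [[0.6396, -0.4832, -0.5947], [-0.6396, -0.7317, -0.0702], [0.0000, 0.3037, -0.1497], [0.4264, -0.3727, 0.7868]], R = [[4.6904, -1.2792, -0.4264], [0.0000, 6.5851, -2.5126], [0.0000, 0.0000, 1.5828]]

w_1 = (3, -3, 0, 2); ‖w_1‖ = 4.6904, so e_1 = (0.6396, -0.6396, 0.0000, 0.4264).
e_1·w_2 = 0.6396·(-4) + (-0.6396)·(-4) + 0.0000·2 + 0.4264·(-3) = -1.2792.
u_2 = w_2 + 1.2792·e_1 = (-3.1818, -4.8182, 2.0000, -2.4545).
‖u_2‖ = 6.5851, so e_2 = (-0.4832, -0.7317, 0.3037, -0.3727).
e_1·w_3 = 0.6396·0 + (-0.6396)·2 + 0.0000·(-1) + 0.4264·2 = -0.4264; e_2·w_3 = (-0.4832)·0 + (-0.7317)·2 + 0.3037·(-1) + (-0.3727)·2 = -2.5126.
u_3 = w_3 + 0.4264·e_1 + 2.5126·e_2 = (-0.9413, -0.1111, -0.2369, 1.2453).
‖u_3‖ = 1.5828, so e_3 = (-0.5947, -0.0702, -0.1497, 0.7868).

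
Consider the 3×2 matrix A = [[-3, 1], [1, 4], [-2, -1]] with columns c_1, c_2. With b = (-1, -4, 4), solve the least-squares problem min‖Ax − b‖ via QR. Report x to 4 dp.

x = (-0.4074, -1.0988)

q_1 = c_1/‖c_1‖ = (-3, 1, -2)/3.7417 = (-0.8018, 0.2673, -0.5345).
r_{12} = q_1·c_2 = 0.8018.
u_2 = c_2 − 0.8018·q_1 = (1.6429, 3.7857, -0.5714).
‖u_2‖ = 4.1662, so q_2 = (0.3943, 0.9087, -0.1372).
Qᵀb = (-2.4054, -4.5777).
Back-substitute: x_2 = -4.5777/4.1662 = -1.0988.
x_1 = (-2.4054 − 0.8018·(-1.0988))/3.7417 = -0.4074.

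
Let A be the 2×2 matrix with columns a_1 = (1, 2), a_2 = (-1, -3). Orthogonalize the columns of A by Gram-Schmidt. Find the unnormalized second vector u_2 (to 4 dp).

u_2 = (0.4000, -0.2000)

q_1 = a_1/‖a_1‖ = (1, 2)/2.2361 = (0.4472, 0.8944).
r_{12} = q_1·a_2 = -3.1305.
u_2 = a_2 + 3.1305·q_1 = (0.4000, -0.2000).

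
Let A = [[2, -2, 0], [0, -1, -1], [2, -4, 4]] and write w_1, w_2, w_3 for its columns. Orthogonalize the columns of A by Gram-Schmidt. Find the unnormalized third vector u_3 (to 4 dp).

w_1 = (2, 0, 2); ‖w_1‖ = 2.8284, so e_1 = (0.7071, 0.0000, 0.7071).
e_1·w_2 = 0.7071·(-2) + 0.0000·(-1) + 0.7071·(-4) = -4.2426.
u_2 = w_2 + 4.2426·e_1 = (1.0000, -1.0000, -1.0000).
‖u_2‖ = 1.7321, so e_2 = (0.5774, -0.5774, -0.5774).
e_1·w_3 = 0.7071·0 + 0.0000·(-1) + 0.7071·4 = 2.8284; e_2·w_3 = 0.5774·0 + (-0.5774)·(-1) + (-0.5774)·4 = -1.7321.
u_3 = w_3 − 2.8284·e_1 + 1.7321·e_2 = (-1.0000, -2.0000, 1.0000).

u_3 = (-1.0000, -2.0000, 1.0000)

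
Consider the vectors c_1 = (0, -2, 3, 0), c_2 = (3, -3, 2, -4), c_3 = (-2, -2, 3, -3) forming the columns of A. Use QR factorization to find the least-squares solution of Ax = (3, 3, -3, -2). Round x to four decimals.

c_1 = (0, -2, 3, 0); ‖c_1‖ = 3.6056, so e_1 = (0.0000, -0.5547, 0.8321, 0.0000).
e_1·c_2 = 0.0000·3 + (-0.5547)·(-3) + 0.8321·2 + 0.0000·(-4) = 3.3282.
u_2 = c_2 − 3.3282·e_1 = (3.0000, -1.1538, -0.7692, -4.0000).
‖u_2‖ = 5.1887, so e_2 = (0.5782, -0.2224, -0.1482, -0.7709).
e_1·c_3 = 0.0000·(-2) + (-0.5547)·(-2) + 0.8321·3 + 0.0000·(-3) = 3.6056; e_2·c_3 = 0.5782·(-2) + (-0.2224)·(-2) + (-0.1482)·3 + (-0.7709)·(-3) = 1.1563.
u_3 = c_3 − 3.6056·e_1 − 1.1563·e_2 = (-2.6686, 0.2571, 0.1714, -2.1086).
‖u_3‖ = 3.4151, so e_3 = (-0.7814, 0.0753, 0.0502, -0.6174).
Qᵀb = (-4.1603, 3.0539, -1.0341).
Back-substitute: x_3 = -1.0341/3.4151 = -0.3028.
x_2 = (3.0539 − 1.1563·(-0.3028))/5.1887 = 0.6561.
x_1 = (-4.1603 − 3.3282·0.6561 − 3.6056·(-0.3028))/3.6056 = -1.4566.

x = (-1.4566, 0.6561, -0.3028)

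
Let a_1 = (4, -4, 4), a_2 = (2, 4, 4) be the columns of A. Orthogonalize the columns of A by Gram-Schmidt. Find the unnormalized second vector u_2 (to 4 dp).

u_2 = (1.3333, 4.6667, 3.3333)

a_1 = (4, -4, 4); ‖a_1‖ = 6.9282, so e_1 = (0.5774, -0.5774, 0.5774).
e_1·a_2 = 0.5774·2 + (-0.5774)·4 + 0.5774·4 = 1.1547.
u_2 = a_2 − 1.1547·e_1 = (1.3333, 4.6667, 3.3333).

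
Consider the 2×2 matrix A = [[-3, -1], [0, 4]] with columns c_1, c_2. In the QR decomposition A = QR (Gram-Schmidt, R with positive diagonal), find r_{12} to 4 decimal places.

r_{12} = 1.0000

c_1 = (-3, 0); ‖c_1‖ = 3.0000, so e_1 = (-1.0000, 0.0000).
r_{12} = e_1·c_2 = 1.0000.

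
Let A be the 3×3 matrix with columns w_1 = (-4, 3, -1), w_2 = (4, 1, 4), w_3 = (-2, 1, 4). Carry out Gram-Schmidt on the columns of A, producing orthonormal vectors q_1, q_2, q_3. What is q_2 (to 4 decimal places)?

q_2 = (0.2960, 0.6331, 0.7153)

q_1 = w_1/‖w_1‖ = (-4, 3, -1)/5.0990 = (-0.7845, 0.5883, -0.1961).
r_{12} = q_1·w_2 = -3.3340.
u_2 = w_2 + 3.3340·q_1 = (1.3846, 2.9615, 3.3462).
‖u_2‖ = 4.6781, so q_2 = (0.2960, 0.6331, 0.7153).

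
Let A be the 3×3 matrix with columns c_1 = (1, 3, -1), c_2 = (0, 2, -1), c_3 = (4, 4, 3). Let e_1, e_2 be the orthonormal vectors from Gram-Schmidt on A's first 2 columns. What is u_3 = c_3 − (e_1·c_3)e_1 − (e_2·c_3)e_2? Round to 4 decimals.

c_1 = (1, 3, -1); ‖c_1‖ = 3.3166, so e_1 = (0.3015, 0.9045, -0.3015).
e_1·c_2 = 0.3015·0 + 0.9045·2 + (-0.3015)·(-1) = 2.1106.
u_2 = c_2 − 2.1106·e_1 = (-0.6364, 0.0909, -0.3636).
‖u_2‖ = 0.7385, so e_2 = (-0.8616, 0.1231, -0.4924).
e_1·c_3 = 0.3015·4 + 0.9045·4 + (-0.3015)·3 = 3.9196; e_2·c_3 = (-0.8616)·4 + 0.1231·4 + (-0.4924)·3 = -4.4313.
u_3 = c_3 − 3.9196·e_1 + 4.4313·e_2 = (-1.0000, 1.0000, 2.0000).

u_3 = (-1.0000, 1.0000, 2.0000)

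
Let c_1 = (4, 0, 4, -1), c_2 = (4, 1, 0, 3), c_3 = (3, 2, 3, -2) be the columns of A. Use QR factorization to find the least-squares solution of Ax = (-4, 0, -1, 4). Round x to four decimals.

x = (-0.2785, 0.1899, -0.6646)

e_1 = c_1/‖c_1‖ = (4, 0, 4, -1)/5.7446 = (0.6963, 0.0000, 0.6963, -0.1741).
r_{12} = e_1·c_2 = 2.2630.
u_2 = c_2 − 2.2630·e_1 = (2.4242, 1.0000, -1.5758, 3.3939).
‖u_2‖ = 4.5693, so e_2 = (0.5305, 0.2189, -0.3449, 0.7428).
r_{13} = e_1·c_3 = 4.5260; r_{23} = e_2·c_3 = -0.4908.
u_3 = c_3 − 4.5260·e_1 + 0.4908·e_2 = (0.1089, 2.1074, -0.3208, -0.8476).
‖u_3‖ = 2.2966, so e_3 = (0.0474, 0.9176, -0.1397, -0.3691).
Qᵀb = (-4.1779, 1.1937, -1.5262).
Back-substitute: x_3 = -1.5262/2.2966 = -0.6646.
x_2 = (1.1937 + 0.4908·(-0.6646))/4.5693 = 0.1899.
x_1 = (-4.1779 − 2.2630·0.1899 − 4.5260·(-0.6646))/5.7446 = -0.2785.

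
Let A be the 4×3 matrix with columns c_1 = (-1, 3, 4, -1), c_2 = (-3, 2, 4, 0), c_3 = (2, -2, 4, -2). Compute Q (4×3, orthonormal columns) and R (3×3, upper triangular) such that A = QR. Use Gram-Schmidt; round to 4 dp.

Q = [[-0.1925, -0.8574, 0.2563], [0.5774, -0.3215, -0.7475], [0.7698, 0.1225, 0.5660], [-0.1925, 0.3828, -0.2349]], R = [[5.1962, 4.8113, 1.9245], [0.0000, 2.4191, -1.3473], [0.0000, 0.0000, 4.7414]]

c_1 = (-1, 3, 4, -1); ‖c_1‖ = 5.1962, so q_1 = (-0.1925, 0.5774, 0.7698, -0.1925).
q_1·c_2 = (-0.1925)·(-3) + 0.5774·2 + 0.7698·4 + (-0.1925)·0 = 4.8113.
u_2 = c_2 − 4.8113·q_1 = (-2.0741, -0.7778, 0.2963, 0.9259).
‖u_2‖ = 2.4191, so q_2 = (-0.8574, -0.3215, 0.1225, 0.3828).
q_1·c_3 = (-0.1925)·2 + 0.5774·(-2) + 0.7698·4 + (-0.1925)·(-2) = 1.9245; q_2·c_3 = (-0.8574)·2 + (-0.3215)·(-2) + 0.1225·4 + 0.3828·(-2) = -1.3473.
u_3 = c_3 − 1.9245·q_1 + 1.3473·q_2 = (1.2152, -3.5443, 2.6835, -1.1139).
‖u_3‖ = 4.7414, so q_3 = (0.2563, -0.7475, 0.5660, -0.2349).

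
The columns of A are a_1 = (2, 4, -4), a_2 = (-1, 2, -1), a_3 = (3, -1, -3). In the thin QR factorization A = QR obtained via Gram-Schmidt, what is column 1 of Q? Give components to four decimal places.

e_1 = (0.3333, 0.6667, -0.6667)

a_1 = (2, 4, -4); ‖a_1‖ = 6.0000, so e_1 = (0.3333, 0.6667, -0.6667).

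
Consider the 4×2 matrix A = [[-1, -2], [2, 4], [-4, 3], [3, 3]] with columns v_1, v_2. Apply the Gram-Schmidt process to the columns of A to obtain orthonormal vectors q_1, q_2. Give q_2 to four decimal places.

v_1 = (-1, 2, -4, 3); ‖v_1‖ = 5.4772, so q_1 = (-0.1826, 0.3651, -0.7303, 0.5477).
q_1·v_2 = (-0.1826)·(-2) + 0.3651·4 + (-0.7303)·3 + 0.5477·3 = 1.2780.
u_2 = v_2 − 1.2780·q_1 = (-1.7667, 3.5333, 3.9333, 2.3000).
‖u_2‖ = 6.0305, so q_2 = (-0.2930, 0.5859, 0.6522, 0.3814).

q_2 = (-0.2930, 0.5859, 0.6522, 0.3814)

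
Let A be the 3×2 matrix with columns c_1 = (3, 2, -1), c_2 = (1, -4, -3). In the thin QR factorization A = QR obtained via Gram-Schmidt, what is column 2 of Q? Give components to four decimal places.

c_1 = (3, 2, -1); ‖c_1‖ = 3.7417, so e_1 = (0.8018, 0.5345, -0.2673).
e_1·c_2 = 0.8018·1 + 0.5345·(-4) + (-0.2673)·(-3) = -0.5345.
u_2 = c_2 + 0.5345·e_1 = (1.4286, -3.7143, -3.1429).
‖u_2‖ = 5.0709, so e_2 = (0.2817, -0.7325, -0.6198).

e_2 = (0.2817, -0.7325, -0.6198)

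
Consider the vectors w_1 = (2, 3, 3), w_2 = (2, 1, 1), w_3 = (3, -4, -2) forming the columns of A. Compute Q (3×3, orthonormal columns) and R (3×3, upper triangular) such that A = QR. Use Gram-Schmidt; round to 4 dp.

q_1 = w_1/‖w_1‖ = (2, 3, 3)/4.6904 = (0.4264, 0.6396, 0.6396).
r_{12} = q_1·w_2 = 2.1320.
u_2 = w_2 − 2.1320·q_1 = (1.0909, -0.3636, -0.3636).
‖u_2‖ = 1.2060, so q_2 = (0.9045, -0.3015, -0.3015).
r_{13} = q_1·w_3 = -2.5584; r_{23} = q_2·w_3 = 4.5227.
u_3 = w_3 + 2.5584·q_1 − 4.5227·q_2 = (0.0000, -1.0000, 1.0000).
‖u_3‖ = 1.4142, so q_3 = (0.0000, -0.7071, 0.7071).

Q = [[0.4264, 0.9045, 0.0000], [0.6396, -0.3015, -0.7071], [0.6396, -0.3015, 0.7071]], R = [[4.6904, 2.1320, -2.5584], [0.0000, 1.2060, 4.5227], [0.0000, 0.0000, 1.4142]]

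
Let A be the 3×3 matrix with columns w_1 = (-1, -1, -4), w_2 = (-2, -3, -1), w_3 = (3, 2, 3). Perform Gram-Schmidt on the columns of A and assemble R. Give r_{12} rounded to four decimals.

w_1 = (-1, -1, -4); ‖w_1‖ = 4.2426, so e_1 = (-0.2357, -0.2357, -0.9428).
r_{12} = e_1·w_2 = 2.1213.

r_{12} = 2.1213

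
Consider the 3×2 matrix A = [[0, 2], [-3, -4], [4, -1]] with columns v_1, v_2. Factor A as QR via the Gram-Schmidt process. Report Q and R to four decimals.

v_1 = (0, -3, 4); ‖v_1‖ = 5.0000, so q_1 = (0.0000, -0.6000, 0.8000).
q_1·v_2 = 0.0000·2 + (-0.6000)·(-4) + 0.8000·(-1) = 1.6000.
u_2 = v_2 − 1.6000·q_1 = (2.0000, -3.0400, -2.2800).
‖u_2‖ = 4.2942, so q_2 = (0.4657, -0.7079, -0.5310).

Q = [[0.0000, 0.4657], [-0.6000, -0.7079], [0.8000, -0.5310]], R = [[5.0000, 1.6000], [0.0000, 4.2942]]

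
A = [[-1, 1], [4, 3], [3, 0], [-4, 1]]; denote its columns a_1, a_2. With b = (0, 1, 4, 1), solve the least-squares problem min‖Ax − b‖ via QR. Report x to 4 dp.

a_1 = (-1, 4, 3, -4); ‖a_1‖ = 6.4807, so e_1 = (-0.1543, 0.6172, 0.4629, -0.6172).
e_1·a_2 = (-0.1543)·1 + 0.6172·3 + 0.4629·0 + (-0.6172)·1 = 1.0801.
u_2 = a_2 − 1.0801·e_1 = (1.1667, 2.3333, -0.5000, 1.6667).
‖u_2‖ = 3.1358, so e_2 = (0.3720, 0.7441, -0.1594, 0.5315).
Qᵀb = (1.8516, 0.6378).
Back-substitute: x_2 = 0.6378/3.1358 = 0.2034.
x_1 = (1.8516 − 1.0801·0.2034)/6.4807 = 0.2518.

x = (0.2518, 0.2034)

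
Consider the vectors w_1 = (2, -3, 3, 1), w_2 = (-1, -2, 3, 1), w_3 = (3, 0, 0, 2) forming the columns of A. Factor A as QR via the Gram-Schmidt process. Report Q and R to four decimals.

w_1 = (2, -3, 3, 1); ‖w_1‖ = 4.7958, so q_1 = (0.4170, -0.6255, 0.6255, 0.2085).
q_1·w_2 = 0.4170·(-1) + (-0.6255)·(-2) + 0.6255·3 + 0.2085·1 = 2.9192.
u_2 = w_2 − 2.9192·q_1 = (-2.2174, -0.1739, 1.1739, 0.3913).
‖u_2‖ = 2.5452, so q_2 = (-0.8712, -0.0683, 0.4612, 0.1537).
q_1·w_3 = 0.4170·3 + (-0.6255)·0 + 0.6255·0 + 0.2085·2 = 1.6681; q_2·w_3 = (-0.8712)·3 + (-0.0683)·0 + 0.4612·0 + 0.1537·2 = -2.3061.
u_3 = w_3 − 1.6681·q_1 + 2.3061·q_2 = (0.2953, 0.8859, 0.0201, 2.0067).
‖u_3‖ = 2.2134, so q_3 = (0.1334, 0.4002, 0.0091, 0.9066).

Q = [[0.4170, -0.8712, 0.1334], [-0.6255, -0.0683, 0.4002], [0.6255, 0.4612, 0.0091], [0.2085, 0.1537, 0.9066]], R = [[4.7958, 2.9192, 1.6681], [0.0000, 2.5452, -2.3061], [0.0000, 0.0000, 2.2134]]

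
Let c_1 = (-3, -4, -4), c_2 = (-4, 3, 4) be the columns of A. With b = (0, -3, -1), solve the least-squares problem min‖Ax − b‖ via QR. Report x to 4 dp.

x = (0.3144, -0.1944)

c_1 = (-3, -4, -4); ‖c_1‖ = 6.4031, so e_1 = (-0.4685, -0.6247, -0.6247).
e_1·c_2 = (-0.4685)·(-4) + (-0.6247)·3 + (-0.6247)·4 = -2.4988.
u_2 = c_2 + 2.4988·e_1 = (-5.1707, 1.4390, 2.4390).
‖u_2‖ = 5.8954, so e_2 = (-0.8771, 0.2441, 0.4137).
Qᵀb = (2.4988, -1.1460).
Back-substitute: x_2 = -1.1460/5.8954 = -0.1944.
x_1 = (2.4988 + 2.4988·(-0.1944))/6.4031 = 0.3144.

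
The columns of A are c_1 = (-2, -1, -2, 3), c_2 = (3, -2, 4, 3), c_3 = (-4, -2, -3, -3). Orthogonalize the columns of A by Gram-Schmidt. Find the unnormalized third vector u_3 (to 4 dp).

c_1 = (-2, -1, -2, 3); ‖c_1‖ = 4.2426, so e_1 = (-0.4714, -0.2357, -0.4714, 0.7071).
e_1·c_2 = (-0.4714)·3 + (-0.2357)·(-2) + (-0.4714)·4 + 0.7071·3 = -0.7071.
u_2 = c_2 + 0.7071·e_1 = (2.6667, -2.1667, 3.6667, 3.5000).
‖u_2‖ = 6.1237, so e_2 = (0.4355, -0.3538, 0.5988, 0.5715).
e_1·c_3 = (-0.4714)·(-4) + (-0.2357)·(-2) + (-0.4714)·(-3) + 0.7071·(-3) = 1.6499; e_2·c_3 = 0.4355·(-4) + (-0.3538)·(-2) + 0.5988·(-3) + 0.5715·(-3) = -4.5452.
u_3 = c_3 − 1.6499·e_1 + 4.5452·e_2 = (-1.2430, -3.2193, 0.4993, -1.5689).

u_3 = (-1.2430, -3.2193, 0.4993, -1.5689)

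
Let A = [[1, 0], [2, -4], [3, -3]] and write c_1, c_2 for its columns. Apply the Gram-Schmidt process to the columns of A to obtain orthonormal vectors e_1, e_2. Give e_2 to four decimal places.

e_2 = (0.5817, -0.7528, 0.3080)

e_1 = c_1/‖c_1‖ = (1, 2, 3)/3.7417 = (0.2673, 0.5345, 0.8018).
r_{12} = e_1·c_2 = -4.5434.
u_2 = c_2 + 4.5434·e_1 = (1.2143, -1.5714, 0.6429).
‖u_2‖ = 2.0874, so e_2 = (0.5817, -0.7528, 0.3080).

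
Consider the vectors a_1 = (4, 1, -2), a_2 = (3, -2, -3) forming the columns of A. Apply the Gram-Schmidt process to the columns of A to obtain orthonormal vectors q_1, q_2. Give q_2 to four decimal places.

q_1 = a_1/‖a_1‖ = (4, 1, -2)/4.5826 = (0.8729, 0.2182, -0.4364).
r_{12} = q_1·a_2 = 3.4915.
u_2 = a_2 − 3.4915·q_1 = (-0.0476, -2.7619, -1.4762).
‖u_2‖ = 3.1320, so q_2 = (-0.0152, -0.8818, -0.4713).

q_2 = (-0.0152, -0.8818, -0.4713)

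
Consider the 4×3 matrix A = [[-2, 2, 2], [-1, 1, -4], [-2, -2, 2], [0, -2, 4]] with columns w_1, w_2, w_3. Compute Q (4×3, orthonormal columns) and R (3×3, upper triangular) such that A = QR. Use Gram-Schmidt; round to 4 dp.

Q = [[-0.6667, 0.4952, 0.5523], [-0.3333, 0.2476, -0.7005], [-0.6667, -0.6190, -0.2021], [0.0000, -0.5571, 0.4042]], R = [[3.0000, -0.3333, -1.3333], [0.0000, 3.5901, -3.4663], [0.0000, 0.0000, 5.1193]]

w_1 = (-2, -1, -2, 0); ‖w_1‖ = 3.0000, so e_1 = (-0.6667, -0.3333, -0.6667, 0.0000).
e_1·w_2 = (-0.6667)·2 + (-0.3333)·1 + (-0.6667)·(-2) + 0.0000·(-2) = -0.3333.
u_2 = w_2 + 0.3333·e_1 = (1.7778, 0.8889, -2.2222, -2.0000).
‖u_2‖ = 3.5901, so e_2 = (0.4952, 0.2476, -0.6190, -0.5571).
e_1·w_3 = (-0.6667)·2 + (-0.3333)·(-4) + (-0.6667)·2 + 0.0000·4 = -1.3333; e_2·w_3 = 0.4952·2 + 0.2476·(-4) + (-0.6190)·2 + (-0.5571)·4 = -3.4663.
u_3 = w_3 + 1.3333·e_1 + 3.4663·e_2 = (2.8276, -3.5862, -1.0345, 2.0690).
‖u_3‖ = 5.1193, so e_3 = (0.5523, -0.7005, -0.2021, 0.4042).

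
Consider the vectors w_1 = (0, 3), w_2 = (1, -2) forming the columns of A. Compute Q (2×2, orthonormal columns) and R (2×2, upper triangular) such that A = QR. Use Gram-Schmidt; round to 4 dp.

Q = [[0.0000, 1.0000], [1.0000, 0.0000]], R = [[3.0000, -2.0000], [0.0000, 1.0000]]

e_1 = w_1/‖w_1‖ = (0, 3)/3.0000 = (0.0000, 1.0000).
r_{12} = e_1·w_2 = -2.0000.
u_2 = w_2 + 2.0000·e_1 = (1.0000, 0.0000).
‖u_2‖ = 1.0000, so e_2 = (1.0000, 0.0000).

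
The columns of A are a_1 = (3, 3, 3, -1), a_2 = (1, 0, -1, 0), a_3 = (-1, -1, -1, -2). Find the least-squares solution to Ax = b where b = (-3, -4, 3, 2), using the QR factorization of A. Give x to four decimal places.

x = (-0.6667, -3.0000, -0.6667)

e_1 = a_1/‖a_1‖ = (3, 3, 3, -1)/5.2915 = (0.5669, 0.5669, 0.5669, -0.1890).
r_{12} = e_1·a_2 = 0.0000.
u_2 = a_2 + 0.0000·e_1 = (1.0000, 0.0000, -1.0000, 0.0000).
‖u_2‖ = 1.4142, so e_2 = (0.7071, 0.0000, -0.7071, 0.0000).
r_{13} = e_1·a_3 = -1.3229; r_{23} = e_2·a_3 = 0.0000.
u_3 = a_3 + 1.3229·e_1 + 0.0000·e_2 = (-0.2500, -0.2500, -0.2500, -2.2500).
‖u_3‖ = 2.2913, so e_3 = (-0.1091, -0.1091, -0.1091, -0.9820).
Qᵀb = (-2.6458, -4.2426, -1.5275).
Back-substitute: x_3 = -1.5275/2.2913 = -0.6667.
x_2 = (-4.2426 + 0.0000·(-0.6667))/1.4142 = -3.0000.
x_1 = (-2.6458 + 0.0000·(-3.0000) + 1.3229·(-0.6667))/5.2915 = -0.6667.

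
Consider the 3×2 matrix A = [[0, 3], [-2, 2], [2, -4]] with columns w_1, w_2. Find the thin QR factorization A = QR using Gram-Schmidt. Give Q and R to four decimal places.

w_1 = (0, -2, 2); ‖w_1‖ = 2.8284, so e_1 = (0.0000, -0.7071, 0.7071).
e_1·w_2 = 0.0000·3 + (-0.7071)·2 + 0.7071·(-4) = -4.2426.
u_2 = w_2 + 4.2426·e_1 = (3.0000, -1.0000, -1.0000).
‖u_2‖ = 3.3166, so e_2 = (0.9045, -0.3015, -0.3015).

Q = [[0.0000, 0.9045], [-0.7071, -0.3015], [0.7071, -0.3015]], R = [[2.8284, -4.2426], [0.0000, 3.3166]]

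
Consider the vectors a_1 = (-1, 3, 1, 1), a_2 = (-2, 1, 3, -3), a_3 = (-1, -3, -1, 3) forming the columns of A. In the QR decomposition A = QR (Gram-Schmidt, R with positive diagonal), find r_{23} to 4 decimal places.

r_{23} = -2.2958

a_1 = (-1, 3, 1, 1); ‖a_1‖ = 3.4641, so e_1 = (-0.2887, 0.8660, 0.2887, 0.2887).
e_1·a_2 = (-0.2887)·(-2) + 0.8660·1 + 0.2887·3 + 0.2887·(-3) = 1.4434.
u_2 = a_2 − 1.4434·e_1 = (-1.5833, -0.2500, 2.5833, -3.4167).
‖u_2‖ = 4.5735, so e_2 = (-0.3462, -0.0547, 0.5649, -0.7471).
r_{23} = e_2·a_3 = -2.2958.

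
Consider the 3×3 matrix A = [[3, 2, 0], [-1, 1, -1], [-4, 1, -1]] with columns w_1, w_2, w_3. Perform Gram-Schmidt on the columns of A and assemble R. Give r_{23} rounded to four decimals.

q_1 = w_1/‖w_1‖ = (3, -1, -4)/5.0990 = (0.5883, -0.1961, -0.7845).
r_{12} = q_1·w_2 = 0.1961.
u_2 = w_2 − 0.1961·q_1 = (1.8846, 1.0385, 1.1538).
‖u_2‖ = 2.4416, so q_2 = (0.7719, 0.4253, 0.4726).
r_{23} = q_2·w_3 = -0.8979.

r_{23} = -0.8979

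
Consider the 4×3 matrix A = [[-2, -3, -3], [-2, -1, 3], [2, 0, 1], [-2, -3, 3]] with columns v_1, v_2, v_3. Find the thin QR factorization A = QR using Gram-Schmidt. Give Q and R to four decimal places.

Q = [[-0.5000, -0.4811, -0.6562], [-0.5000, 0.2887, 0.4708], [0.5000, -0.6736, 0.3138], [-0.5000, -0.4811, 0.4993]], R = [[4.0000, 3.5000, -1.0000], [0.0000, 2.5981, 0.1925], [0.0000, 0.0000, 5.1926]]

v_1 = (-2, -2, 2, -2); ‖v_1‖ = 4.0000, so q_1 = (-0.5000, -0.5000, 0.5000, -0.5000).
q_1·v_2 = (-0.5000)·(-3) + (-0.5000)·(-1) + 0.5000·0 + (-0.5000)·(-3) = 3.5000.
u_2 = v_2 − 3.5000·q_1 = (-1.2500, 0.7500, -1.7500, -1.2500).
‖u_2‖ = 2.5981, so q_2 = (-0.4811, 0.2887, -0.6736, -0.4811).
q_1·v_3 = (-0.5000)·(-3) + (-0.5000)·3 + 0.5000·1 + (-0.5000)·3 = -1.0000; q_2·v_3 = (-0.4811)·(-3) + 0.2887·3 + (-0.6736)·1 + (-0.4811)·3 = 0.1925.
u_3 = v_3 + 1.0000·q_1 − 0.1925·q_2 = (-3.4074, 2.4444, 1.6296, 2.5926).
‖u_3‖ = 5.1926, so q_3 = (-0.6562, 0.4708, 0.3138, 0.4993).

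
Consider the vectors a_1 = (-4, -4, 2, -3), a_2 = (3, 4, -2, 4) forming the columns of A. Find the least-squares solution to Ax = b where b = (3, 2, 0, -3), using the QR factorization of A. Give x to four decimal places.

a_1 = (-4, -4, 2, -3); ‖a_1‖ = 6.7082, so e_1 = (-0.5963, -0.5963, 0.2981, -0.4472).
e_1·a_2 = (-0.5963)·3 + (-0.5963)·4 + 0.2981·(-2) + (-0.4472)·4 = -6.5591.
u_2 = a_2 + 6.5591·e_1 = (-0.9111, 0.0889, -0.0444, 1.0667).
‖u_2‖ = 1.4063, so e_2 = (-0.6479, 0.0632, -0.0316, 0.7585).
Qᵀb = (-1.6398, -4.0926).
Back-substitute: x_2 = -4.0926/1.4063 = -2.9101.
x_1 = (-1.6398 + 6.5591·(-2.9101))/6.7082 = -3.0899.

x = (-3.0899, -2.9101)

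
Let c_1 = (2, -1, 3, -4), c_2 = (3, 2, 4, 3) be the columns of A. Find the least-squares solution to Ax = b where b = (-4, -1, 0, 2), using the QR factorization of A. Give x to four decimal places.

x = (-0.4786, -0.1601)

e_1 = c_1/‖c_1‖ = (2, -1, 3, -4)/5.4772 = (0.3651, -0.1826, 0.5477, -0.7303).
r_{12} = e_1·c_2 = 0.7303.
u_2 = c_2 − 0.7303·e_1 = (2.7333, 2.1333, 3.6000, 3.5333).
‖u_2‖ = 6.1210, so e_2 = (0.4465, 0.3485, 0.5881, 0.5772).
Qᵀb = (-2.7386, -0.9802).
Back-substitute: x_2 = -0.9802/6.1210 = -0.1601.
x_1 = (-2.7386 − 0.7303·(-0.1601))/5.4772 = -0.4786.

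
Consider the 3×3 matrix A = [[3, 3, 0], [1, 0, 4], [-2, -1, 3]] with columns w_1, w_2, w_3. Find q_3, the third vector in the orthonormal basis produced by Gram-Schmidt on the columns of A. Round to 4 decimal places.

q_3 = (0.2294, 0.6882, 0.6882)

w_1 = (3, 1, -2); ‖w_1‖ = 3.7417, so q_1 = (0.8018, 0.2673, -0.5345).
q_1·w_2 = 0.8018·3 + 0.2673·0 + (-0.5345)·(-1) = 2.9399.
u_2 = w_2 − 2.9399·q_1 = (0.6429, -0.7857, 0.5714).
‖u_2‖ = 1.1650, so q_2 = (0.5518, -0.6745, 0.4905).
q_1·w_3 = 0.8018·0 + 0.2673·4 + (-0.5345)·3 = -0.5345; q_2·w_3 = 0.5518·0 + (-0.6745)·4 + 0.4905·3 = -1.2263.
u_3 = w_3 + 0.5345·q_1 + 1.2263·q_2 = (1.1053, 3.3158, 3.3158).
‖u_3‖ = 4.8177, so q_3 = (0.2294, 0.6882, 0.6882).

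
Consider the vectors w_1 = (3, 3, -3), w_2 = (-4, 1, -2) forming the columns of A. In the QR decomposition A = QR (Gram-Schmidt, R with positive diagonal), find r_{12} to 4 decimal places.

r_{12} = -0.5774

w_1 = (3, 3, -3); ‖w_1‖ = 5.1962, so e_1 = (0.5774, 0.5774, -0.5774).
r_{12} = e_1·w_2 = -0.5774.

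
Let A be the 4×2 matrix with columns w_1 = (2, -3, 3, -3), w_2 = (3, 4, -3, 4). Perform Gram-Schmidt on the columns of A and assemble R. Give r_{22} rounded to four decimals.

r_{22} = 5.1462

e_1 = w_1/‖w_1‖ = (2, -3, 3, -3)/5.5678 = (0.3592, -0.5388, 0.5388, -0.5388).
r_{12} = e_1·w_2 = -4.8493.
u_2 = w_2 + 4.8493·e_1 = (4.7419, 1.3871, -0.3871, 1.3871).
r_{22} = ‖u_2‖ = 5.1462.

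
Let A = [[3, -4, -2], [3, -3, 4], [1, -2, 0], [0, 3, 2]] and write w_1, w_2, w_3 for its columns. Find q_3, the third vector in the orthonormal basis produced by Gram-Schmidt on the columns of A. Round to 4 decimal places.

q_3 = (-0.7066, 0.6702, 0.1094, -0.1991)

w_1 = (3, 3, 1, 0); ‖w_1‖ = 4.3589, so q_1 = (0.6882, 0.6882, 0.2294, 0.0000).
q_1·w_2 = 0.6882·(-4) + 0.6882·(-3) + 0.2294·(-2) + 0.0000·3 = -5.2766.
u_2 = w_2 + 5.2766·q_1 = (-0.3684, 0.6316, -0.7895, 3.0000).
‖u_2‖ = 3.1871, so q_2 = (-0.1156, 0.1982, -0.2477, 0.9413).
q_1·w_3 = 0.6882·(-2) + 0.6882·4 + 0.2294·0 + 0.0000·2 = 1.3765; q_2·w_3 = (-0.1156)·(-2) + 0.1982·4 + (-0.2477)·0 + 0.9413·2 = 2.9064.
u_3 = w_3 − 1.3765·q_1 − 2.9064·q_2 = (-2.6114, 2.4767, 0.4041, -0.7358).
‖u_3‖ = 3.6957, so q_3 = (-0.7066, 0.6702, 0.1094, -0.1991).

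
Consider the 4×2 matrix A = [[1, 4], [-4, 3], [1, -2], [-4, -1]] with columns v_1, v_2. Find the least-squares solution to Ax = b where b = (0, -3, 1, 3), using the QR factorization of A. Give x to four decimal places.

x = (-0.0549, -0.4776)

q_1 = v_1/‖v_1‖ = (1, -4, 1, -4)/5.8310 = (0.1715, -0.6860, 0.1715, -0.6860).
r_{12} = q_1·v_2 = -1.0290.
u_2 = v_2 + 1.0290·q_1 = (4.1765, 2.2941, -1.8235, -1.7059).
‖u_2‖ = 5.3797, so q_2 = (0.7763, 0.4264, -0.3390, -0.3171).
Qᵀb = (0.1715, -2.5696).
Back-substitute: x_2 = -2.5696/5.3797 = -0.4776.
x_1 = (0.1715 + 1.0290·(-0.4776))/5.8310 = -0.0549.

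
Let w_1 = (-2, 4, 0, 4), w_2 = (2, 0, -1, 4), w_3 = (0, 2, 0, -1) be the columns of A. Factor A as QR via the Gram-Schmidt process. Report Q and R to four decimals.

w_1 = (-2, 4, 0, 4); ‖w_1‖ = 6.0000, so q_1 = (-0.3333, 0.6667, 0.0000, 0.6667).
q_1·w_2 = (-0.3333)·2 + 0.6667·0 + 0.0000·(-1) + 0.6667·4 = 2.0000.
u_2 = w_2 − 2.0000·q_1 = (2.6667, -1.3333, -1.0000, 2.6667).
‖u_2‖ = 4.1231, so q_2 = (0.6468, -0.3234, -0.2425, 0.6468).
q_1·w_3 = (-0.3333)·0 + 0.6667·2 + 0.0000·0 + 0.6667·(-1) = 0.6667; q_2·w_3 = 0.6468·0 + (-0.3234)·2 + (-0.2425)·0 + 0.6468·(-1) = -1.2935.
u_3 = w_3 − 0.6667·q_1 + 1.2935·q_2 = (1.0588, 1.1373, -0.3137, -0.6078).
‖u_3‖ = 1.6977, so q_3 = (0.6237, 0.6699, -0.1848, -0.3580).

Q = [[-0.3333, 0.6468, 0.6237], [0.6667, -0.3234, 0.6699], [0.0000, -0.2425, -0.1848], [0.6667, 0.6468, -0.3580]], R = [[6.0000, 2.0000, 0.6667], [0.0000, 4.1231, -1.2935], [0.0000, 0.0000, 1.6977]]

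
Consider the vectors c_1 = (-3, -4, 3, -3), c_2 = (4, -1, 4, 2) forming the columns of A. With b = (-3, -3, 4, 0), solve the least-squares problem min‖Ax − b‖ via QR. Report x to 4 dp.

c_1 = (-3, -4, 3, -3); ‖c_1‖ = 6.5574, so e_1 = (-0.4575, -0.6100, 0.4575, -0.4575).
e_1·c_2 = (-0.4575)·4 + (-0.6100)·(-1) + 0.4575·4 + (-0.4575)·2 = -0.3050.
u_2 = c_2 + 0.3050·e_1 = (3.8605, -1.1860, 4.1395, 1.8605).
‖u_2‖ = 6.0751, so e_2 = (0.6355, -0.1952, 0.6814, 0.3062).
Qᵀb = (5.0325, 1.4049).
Back-substitute: x_2 = 1.4049/6.0751 = 0.2313.
x_1 = (5.0325 + 0.3050·0.2313)/6.5574 = 0.7782.

x = (0.7782, 0.2313)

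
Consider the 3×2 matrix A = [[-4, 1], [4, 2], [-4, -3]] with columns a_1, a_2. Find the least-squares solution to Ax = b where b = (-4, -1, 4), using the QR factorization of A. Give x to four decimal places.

a_1 = (-4, 4, -4); ‖a_1‖ = 6.9282, so q_1 = (-0.5774, 0.5774, -0.5774).
q_1·a_2 = (-0.5774)·1 + 0.5774·2 + (-0.5774)·(-3) = 2.3094.
u_2 = a_2 − 2.3094·q_1 = (2.3333, 0.6667, -1.6667).
‖u_2‖ = 2.9439, so q_2 = (0.7926, 0.2265, -0.5661).
Qᵀb = (-0.5774, -5.6614).
Back-substitute: x_2 = -5.6614/2.9439 = -1.9231.
x_1 = (-0.5774 − 2.3094·(-1.9231))/6.9282 = 0.5577.

x = (0.5577, -1.9231)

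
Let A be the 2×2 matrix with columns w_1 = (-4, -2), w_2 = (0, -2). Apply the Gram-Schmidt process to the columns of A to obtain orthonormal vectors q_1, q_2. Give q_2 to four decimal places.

q_1 = w_1/‖w_1‖ = (-4, -2)/4.4721 = (-0.8944, -0.4472).
r_{12} = q_1·w_2 = 0.8944.
u_2 = w_2 − 0.8944·q_1 = (0.8000, -1.6000).
‖u_2‖ = 1.7889, so q_2 = (0.4472, -0.8944).

q_2 = (0.4472, -0.8944)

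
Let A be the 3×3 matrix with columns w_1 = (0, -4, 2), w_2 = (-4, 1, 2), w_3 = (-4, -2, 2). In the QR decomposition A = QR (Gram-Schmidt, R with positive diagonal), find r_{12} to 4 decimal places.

q_1 = w_1/‖w_1‖ = (0, -4, 2)/4.4721 = (0.0000, -0.8944, 0.4472).
r_{12} = q_1·w_2 = 0.0000.

r_{12} = 0.0000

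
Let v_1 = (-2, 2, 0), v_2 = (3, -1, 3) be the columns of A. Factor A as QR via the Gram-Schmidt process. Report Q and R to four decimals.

Q = [[-0.7071, 0.3015], [0.7071, 0.3015], [0.0000, 0.9045]], R = [[2.8284, -2.8284], [0.0000, 3.3166]]

q_1 = v_1/‖v_1‖ = (-2, 2, 0)/2.8284 = (-0.7071, 0.7071, 0.0000).
r_{12} = q_1·v_2 = -2.8284.
u_2 = v_2 + 2.8284·q_1 = (1.0000, 1.0000, 3.0000).
‖u_2‖ = 3.3166, so q_2 = (0.3015, 0.3015, 0.9045).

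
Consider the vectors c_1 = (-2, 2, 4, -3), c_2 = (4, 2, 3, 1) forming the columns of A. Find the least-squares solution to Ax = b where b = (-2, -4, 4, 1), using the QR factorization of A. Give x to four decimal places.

c_1 = (-2, 2, 4, -3); ‖c_1‖ = 5.7446, so e_1 = (-0.3482, 0.3482, 0.6963, -0.5222).
e_1·c_2 = (-0.3482)·4 + 0.3482·2 + 0.6963·3 + (-0.5222)·1 = 0.8704.
u_2 = c_2 − 0.8704·e_1 = (4.3030, 1.6970, 2.3939, 1.4545).
‖u_2‖ = 5.4076, so e_2 = (0.7957, 0.3138, 0.4427, 0.2690).
Qᵀb = (1.5667, -0.8069).
Back-substitute: x_2 = -0.8069/5.4076 = -0.1492.
x_1 = (1.5667 − 0.8704·(-0.1492))/5.7446 = 0.2953.

x = (0.2953, -0.1492)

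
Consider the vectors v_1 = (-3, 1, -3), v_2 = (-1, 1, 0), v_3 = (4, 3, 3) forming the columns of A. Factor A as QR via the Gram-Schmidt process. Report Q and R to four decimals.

v_1 = (-3, 1, -3); ‖v_1‖ = 4.3589, so e_1 = (-0.6882, 0.2294, -0.6882).
e_1·v_2 = (-0.6882)·(-1) + 0.2294·1 + (-0.6882)·0 = 0.9177.
u_2 = v_2 − 0.9177·e_1 = (-0.3684, 0.7895, 0.6316).
‖u_2‖ = 1.0761, so e_2 = (-0.3424, 0.7337, 0.5869).
e_1·v_3 = (-0.6882)·4 + 0.2294·3 + (-0.6882)·3 = -4.1295; e_2·v_3 = (-0.3424)·4 + 0.7337·3 + 0.5869·3 = 2.5923.
u_3 = v_3 + 4.1295·e_1 − 2.5923·e_2 = (2.0455, 2.0455, -1.3636).
‖u_3‖ = 3.1980, so e_3 = (0.6396, 0.6396, -0.4264).

Q = [[-0.6882, -0.3424, 0.6396], [0.2294, 0.7337, 0.6396], [-0.6882, 0.5869, -0.4264]], R = [[4.3589, 0.9177, -4.1295], [0.0000, 1.0761, 2.5923], [0.0000, 0.0000, 3.1980]]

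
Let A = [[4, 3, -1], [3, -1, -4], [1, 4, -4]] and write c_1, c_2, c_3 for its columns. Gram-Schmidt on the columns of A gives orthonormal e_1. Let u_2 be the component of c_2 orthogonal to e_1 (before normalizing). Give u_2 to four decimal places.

u_2 = (1.0000, -2.5000, 3.5000)

c_1 = (4, 3, 1); ‖c_1‖ = 5.0990, so e_1 = (0.7845, 0.5883, 0.1961).
e_1·c_2 = 0.7845·3 + 0.5883·(-1) + 0.1961·4 = 2.5495.
u_2 = c_2 − 2.5495·e_1 = (1.0000, -2.5000, 3.5000).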